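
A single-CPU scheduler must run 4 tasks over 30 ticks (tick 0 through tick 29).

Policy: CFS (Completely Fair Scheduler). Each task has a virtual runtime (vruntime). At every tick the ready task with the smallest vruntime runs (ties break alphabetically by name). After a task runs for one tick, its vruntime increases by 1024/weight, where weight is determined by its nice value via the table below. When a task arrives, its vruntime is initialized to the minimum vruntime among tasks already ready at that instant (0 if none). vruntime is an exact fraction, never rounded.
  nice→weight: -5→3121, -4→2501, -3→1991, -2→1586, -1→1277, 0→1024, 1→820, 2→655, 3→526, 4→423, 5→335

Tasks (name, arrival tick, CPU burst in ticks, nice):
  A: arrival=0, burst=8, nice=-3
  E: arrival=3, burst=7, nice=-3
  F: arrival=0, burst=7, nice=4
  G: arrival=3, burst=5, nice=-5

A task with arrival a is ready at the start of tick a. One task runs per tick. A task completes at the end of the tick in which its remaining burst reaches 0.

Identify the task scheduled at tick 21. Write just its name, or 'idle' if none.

t=0: vr[A=0 F=0] → run A
t=1: vr[A=1024/1991 F=0] → run F
t=2: vr[A=1024/1991 F=1024/423] → run A
t=3: vr[A=2048/1991 E=2048/1991 F=1024/423 G=2048/1991] → run A
t=4: vr[A=3072/1991 E=2048/1991 F=1024/423 G=2048/1991] → run E
t=5: vr[A=3072/1991 E=3072/1991 F=1024/423 G=2048/1991] → run G
t=6: vr[A=3072/1991 E=3072/1991 F=1024/423 G=8430592/6213911] → run G
t=7: vr[A=3072/1991 E=3072/1991 F=1024/423 G=10469376/6213911] → run A
t=8: vr[A=4096/1991 E=3072/1991 F=1024/423 G=10469376/6213911] → run E
t=9: vr[A=4096/1991 E=4096/1991 F=1024/423 G=10469376/6213911] → run G
t=10: vr[A=4096/1991 E=4096/1991 F=1024/423 G=12508160/6213911] → run G
t=11: vr[A=4096/1991 E=4096/1991 F=1024/423 G=14546944/6213911] → run A
t=12: vr[A=5120/1991 E=4096/1991 F=1024/423 G=14546944/6213911] → run E
t=13: vr[A=5120/1991 E=5120/1991 F=1024/423 G=14546944/6213911] → run G
t=14: vr[A=5120/1991 E=5120/1991 F=1024/423] → run F
t=15: vr[A=5120/1991 E=5120/1991 F=2048/423] → run A
t=16: vr[A=6144/1991 E=5120/1991 F=2048/423] → run E
t=17: vr[A=6144/1991 E=6144/1991 F=2048/423] → run A
t=18: vr[A=7168/1991 E=6144/1991 F=2048/423] → run E
t=19: vr[A=7168/1991 E=7168/1991 F=2048/423] → run A
t=20: vr[E=7168/1991 F=2048/423] → run E
t=21: vr[E=8192/1991 F=2048/423] → run E
t=22: vr[F=2048/423] → run F
t=23: vr[F=1024/141] → run F
t=24: vr[F=4096/423] → run F
t=25: vr[F=5120/423] → run F
t=26: vr[F=2048/141] → run F
t=27: (idle)
t=28: (idle)
t=29: (idle)

running at tick 21 = E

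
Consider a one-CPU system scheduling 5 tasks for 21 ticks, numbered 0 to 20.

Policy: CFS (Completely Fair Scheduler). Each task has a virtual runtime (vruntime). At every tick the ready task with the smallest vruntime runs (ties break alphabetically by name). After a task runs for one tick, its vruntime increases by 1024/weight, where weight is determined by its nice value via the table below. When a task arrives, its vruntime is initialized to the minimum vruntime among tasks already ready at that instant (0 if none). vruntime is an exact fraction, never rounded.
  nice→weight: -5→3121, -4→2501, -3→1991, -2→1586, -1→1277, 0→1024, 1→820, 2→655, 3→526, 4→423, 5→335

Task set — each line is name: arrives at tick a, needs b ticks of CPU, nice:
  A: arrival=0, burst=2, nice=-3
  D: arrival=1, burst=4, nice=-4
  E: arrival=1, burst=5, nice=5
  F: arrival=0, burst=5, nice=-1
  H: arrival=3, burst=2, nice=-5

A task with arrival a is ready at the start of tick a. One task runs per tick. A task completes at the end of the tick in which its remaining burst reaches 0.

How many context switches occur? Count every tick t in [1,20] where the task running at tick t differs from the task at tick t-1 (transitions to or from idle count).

context switches = 13

t=0: vr[A=0 F=0] → run A
t=1: vr[A=1024/1991 D=0 E=0 F=0] → run D
t=2: vr[A=1024/1991 D=1024/2501 E=0 F=0] → run E
t=3: vr[A=1024/1991 D=1024/2501 E=1024/335 F=0 H=0] → run F
t=4: vr[A=1024/1991 D=1024/2501 E=1024/335 F=1024/1277 H=0] → run H
t=5: vr[A=1024/1991 D=1024/2501 E=1024/335 F=1024/1277 H=1024/3121] → run H
t=6: vr[A=1024/1991 D=1024/2501 E=1024/335 F=1024/1277] → run D
t=7: vr[A=1024/1991 D=2048/2501 E=1024/335 F=1024/1277] → run A
t=8: vr[D=2048/2501 E=1024/335 F=1024/1277] → run F
t=9: vr[D=2048/2501 E=1024/335 F=2048/1277] → run D
t=10: vr[D=3072/2501 E=1024/335 F=2048/1277] → run D
t=11: vr[E=1024/335 F=2048/1277] → run F
t=12: vr[E=1024/335 F=3072/1277] → run F
t=13: vr[E=1024/335 F=4096/1277] → run E
t=14: vr[E=2048/335 F=4096/1277] → run F
t=15: vr[E=2048/335] → run E
t=16: vr[E=3072/335] → run E
t=17: vr[E=4096/335] → run E
t=18: (idle)
t=19: (idle)
t=20: (idle)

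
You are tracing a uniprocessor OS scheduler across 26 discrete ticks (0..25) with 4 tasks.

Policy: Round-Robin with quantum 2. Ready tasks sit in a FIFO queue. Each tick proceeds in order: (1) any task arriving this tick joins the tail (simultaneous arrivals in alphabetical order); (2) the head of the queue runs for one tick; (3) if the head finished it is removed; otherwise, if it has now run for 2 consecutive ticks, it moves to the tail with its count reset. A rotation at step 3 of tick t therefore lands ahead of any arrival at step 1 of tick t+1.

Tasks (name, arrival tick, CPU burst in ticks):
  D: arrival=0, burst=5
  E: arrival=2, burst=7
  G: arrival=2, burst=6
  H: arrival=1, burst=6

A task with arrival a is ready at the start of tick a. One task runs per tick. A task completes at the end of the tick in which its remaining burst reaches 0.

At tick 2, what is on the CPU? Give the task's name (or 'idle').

t=0: queue=[D] q_used=0 → run D
t=1: queue=[D,H] q_used=1 → run D
t=2: queue=[H,D,E,G] q_used=0 → run H
t=3: queue=[H,D,E,G] q_used=1 → run H
t=4: queue=[D,E,G,H] q_used=0 → run D
t=5: queue=[D,E,G,H] q_used=1 → run D
t=6: queue=[E,G,H,D] q_used=0 → run E
t=7: queue=[E,G,H,D] q_used=1 → run E
t=8: queue=[G,H,D,E] q_used=0 → run G
t=9: queue=[G,H,D,E] q_used=1 → run G
t=10: queue=[H,D,E,G] q_used=0 → run H
t=11: queue=[H,D,E,G] q_used=1 → run H
t=12: queue=[D,E,G,H] q_used=0 → run D
t=13: queue=[E,G,H] q_used=0 → run E
t=14: queue=[E,G,H] q_used=1 → run E
t=15: queue=[G,H,E] q_used=0 → run G
t=16: queue=[G,H,E] q_used=1 → run G
t=17: queue=[H,E,G] q_used=0 → run H
t=18: queue=[H,E,G] q_used=1 → run H
t=19: queue=[E,G] q_used=0 → run E
t=20: queue=[E,G] q_used=1 → run E
t=21: queue=[G,E] q_used=0 → run G
t=22: queue=[G,E] q_used=1 → run G
t=23: queue=[E] q_used=0 → run E
t=24: (idle)
t=25: (idle)

running at tick 2 = H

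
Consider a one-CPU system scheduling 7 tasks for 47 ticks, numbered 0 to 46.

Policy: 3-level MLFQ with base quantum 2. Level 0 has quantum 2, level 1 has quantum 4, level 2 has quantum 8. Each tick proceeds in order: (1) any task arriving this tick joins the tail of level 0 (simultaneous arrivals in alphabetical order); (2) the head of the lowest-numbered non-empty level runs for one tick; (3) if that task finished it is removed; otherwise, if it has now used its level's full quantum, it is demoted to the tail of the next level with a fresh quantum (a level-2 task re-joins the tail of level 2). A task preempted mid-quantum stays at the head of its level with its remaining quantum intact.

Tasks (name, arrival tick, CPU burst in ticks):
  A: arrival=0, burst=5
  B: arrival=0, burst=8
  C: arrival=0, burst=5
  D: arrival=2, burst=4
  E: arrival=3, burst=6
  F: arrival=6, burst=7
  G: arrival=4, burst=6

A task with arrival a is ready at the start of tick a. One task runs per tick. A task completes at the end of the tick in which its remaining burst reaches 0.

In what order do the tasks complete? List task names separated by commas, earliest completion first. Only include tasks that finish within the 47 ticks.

completion order = A, C, D, E, G, B, F

t=0: L0/L1/L2 = ABC/-/- → run A
t=1: L0/L1/L2 = ABC/-/- → run A
t=2: L0/L1/L2 = BCD/A/- → run B
t=3: L0/L1/L2 = BCDE/A/- → run B
t=4: L0/L1/L2 = CDEG/AB/- → run C
t=5: L0/L1/L2 = CDEG/AB/- → run C
t=6: L0/L1/L2 = DEGF/ABC/- → run D
t=7: L0/L1/L2 = DEGF/ABC/- → run D
t=8: L0/L1/L2 = EGF/ABCD/- → run E
t=9: L0/L1/L2 = EGF/ABCD/- → run E
t=10: L0/L1/L2 = GF/ABCDE/- → run G
t=11: L0/L1/L2 = GF/ABCDE/- → run G
t=12: L0/L1/L2 = F/ABCDEG/- → run F
t=13: L0/L1/L2 = F/ABCDEG/- → run F
t=14: L0/L1/L2 = -/ABCDEGF/- → run A
t=15: L0/L1/L2 = -/ABCDEGF/- → run A
t=16: L0/L1/L2 = -/ABCDEGF/- → run A
t=17: L0/L1/L2 = -/BCDEGF/- → run B
t=18: L0/L1/L2 = -/BCDEGF/- → run B
t=19: L0/L1/L2 = -/BCDEGF/- → run B
t=20: L0/L1/L2 = -/BCDEGF/- → run B
t=21: L0/L1/L2 = -/CDEGF/B → run C
t=22: L0/L1/L2 = -/CDEGF/B → run C
t=23: L0/L1/L2 = -/CDEGF/B → run C
t=24: L0/L1/L2 = -/DEGF/B → run D
t=25: L0/L1/L2 = -/DEGF/B → run D
t=26: L0/L1/L2 = -/EGF/B → run E
t=27: L0/L1/L2 = -/EGF/B → run E
t=28: L0/L1/L2 = -/EGF/B → run E
t=29: L0/L1/L2 = -/EGF/B → run E
t=30: L0/L1/L2 = -/GF/B → run G
t=31: L0/L1/L2 = -/GF/B → run G
t=32: L0/L1/L2 = -/GF/B → run G
t=33: L0/L1/L2 = -/GF/B → run G
t=34: L0/L1/L2 = -/F/B → run F
t=35: L0/L1/L2 = -/F/B → run F
t=36: L0/L1/L2 = -/F/B → run F
t=37: L0/L1/L2 = -/F/B → run F
t=38: L0/L1/L2 = -/-/BF → run B
t=39: L0/L1/L2 = -/-/BF → run B
t=40: L0/L1/L2 = -/-/F → run F
t=41: (idle)
t=42: (idle)
t=43: (idle)
t=44: (idle)
t=45: (idle)
t=46: (idle)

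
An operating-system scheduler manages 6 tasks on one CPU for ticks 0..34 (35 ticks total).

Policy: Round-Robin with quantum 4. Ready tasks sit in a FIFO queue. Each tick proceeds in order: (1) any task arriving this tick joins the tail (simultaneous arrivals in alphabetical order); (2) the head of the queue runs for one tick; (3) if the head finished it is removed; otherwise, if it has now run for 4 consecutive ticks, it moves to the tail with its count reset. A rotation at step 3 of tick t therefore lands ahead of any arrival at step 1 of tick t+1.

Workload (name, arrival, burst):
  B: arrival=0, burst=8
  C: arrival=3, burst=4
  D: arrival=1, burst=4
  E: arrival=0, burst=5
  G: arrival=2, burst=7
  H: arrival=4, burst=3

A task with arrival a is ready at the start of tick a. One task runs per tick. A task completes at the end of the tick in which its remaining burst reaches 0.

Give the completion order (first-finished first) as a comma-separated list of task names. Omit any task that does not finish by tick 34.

completion order = D, C, B, H, E, G

t=0: queue=[B,E] q_used=0 → run B
t=1: queue=[B,E,D] q_used=1 → run B
t=2: queue=[B,E,D,G] q_used=2 → run B
t=3: queue=[B,E,D,G,C] q_used=3 → run B
t=4: queue=[E,D,G,C,B,H] q_used=0 → run E
t=5: queue=[E,D,G,C,B,H] q_used=1 → run E
t=6: queue=[E,D,G,C,B,H] q_used=2 → run E
t=7: queue=[E,D,G,C,B,H] q_used=3 → run E
t=8: queue=[D,G,C,B,H,E] q_used=0 → run D
t=9: queue=[D,G,C,B,H,E] q_used=1 → run D
t=10: queue=[D,G,C,B,H,E] q_used=2 → run D
t=11: queue=[D,G,C,B,H,E] q_used=3 → run D
t=12: queue=[G,C,B,H,E] q_used=0 → run G
t=13: queue=[G,C,B,H,E] q_used=1 → run G
t=14: queue=[G,C,B,H,E] q_used=2 → run G
t=15: queue=[G,C,B,H,E] q_used=3 → run G
t=16: queue=[C,B,H,E,G] q_used=0 → run C
t=17: queue=[C,B,H,E,G] q_used=1 → run C
t=18: queue=[C,B,H,E,G] q_used=2 → run C
t=19: queue=[C,B,H,E,G] q_used=3 → run C
t=20: queue=[B,H,E,G] q_used=0 → run B
t=21: queue=[B,H,E,G] q_used=1 → run B
t=22: queue=[B,H,E,G] q_used=2 → run B
t=23: queue=[B,H,E,G] q_used=3 → run B
t=24: queue=[H,E,G] q_used=0 → run H
t=25: queue=[H,E,G] q_used=1 → run H
t=26: queue=[H,E,G] q_used=2 → run H
t=27: queue=[E,G] q_used=0 → run E
t=28: queue=[G] q_used=0 → run G
t=29: queue=[G] q_used=1 → run G
t=30: queue=[G] q_used=2 → run G
t=31: (idle)
t=32: (idle)
t=33: (idle)
t=34: (idle)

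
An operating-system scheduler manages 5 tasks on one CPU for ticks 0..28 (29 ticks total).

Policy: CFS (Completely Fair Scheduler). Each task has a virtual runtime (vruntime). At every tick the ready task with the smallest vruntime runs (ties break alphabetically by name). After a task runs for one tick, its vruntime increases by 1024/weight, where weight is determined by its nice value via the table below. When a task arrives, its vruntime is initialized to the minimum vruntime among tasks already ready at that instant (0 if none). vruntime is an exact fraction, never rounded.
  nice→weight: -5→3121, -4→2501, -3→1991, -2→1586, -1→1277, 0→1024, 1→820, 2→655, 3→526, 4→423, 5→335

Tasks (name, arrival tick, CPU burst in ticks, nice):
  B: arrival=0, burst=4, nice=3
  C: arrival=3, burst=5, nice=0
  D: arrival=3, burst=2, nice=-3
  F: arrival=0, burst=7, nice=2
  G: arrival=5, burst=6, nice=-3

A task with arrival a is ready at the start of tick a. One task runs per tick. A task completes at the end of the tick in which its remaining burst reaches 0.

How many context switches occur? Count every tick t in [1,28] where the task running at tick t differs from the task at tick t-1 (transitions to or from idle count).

context switches = 20

t=0: vr[B=0 F=0] → run B
t=1: vr[B=512/263 F=0] → run F
t=2: vr[B=512/263 F=1024/655] → run F
t=3: vr[B=512/263 C=512/263 D=512/263 F=2048/655] → run B
t=4: vr[B=1024/263 C=512/263 D=512/263 F=2048/655] → run C
t=5: vr[B=1024/263 C=775/263 D=512/263 F=2048/655 G=512/263] → run D
t=6: vr[B=1024/263 C=775/263 D=1288704/523633 F=2048/655 G=512/263] → run G
t=7: vr[B=1024/263 C=775/263 D=1288704/523633 F=2048/655 G=1288704/523633] → run D
t=8: vr[B=1024/263 C=775/263 F=2048/655 G=1288704/523633] → run G
t=9: vr[B=1024/263 C=775/263 F=2048/655 G=1558016/523633] → run C
t=10: vr[B=1024/263 C=1038/263 F=2048/655 G=1558016/523633] → run G
t=11: vr[B=1024/263 C=1038/263 F=2048/655 G=1827328/523633] → run F
t=12: vr[B=1024/263 C=1038/263 F=3072/655 G=1827328/523633] → run G
t=13: vr[B=1024/263 C=1038/263 F=3072/655 G=2096640/523633] → run B
t=14: vr[B=1536/263 C=1038/263 F=3072/655 G=2096640/523633] → run C
t=15: vr[B=1536/263 C=1301/263 F=3072/655 G=2096640/523633] → run G
t=16: vr[B=1536/263 C=1301/263 F=3072/655 G=2365952/523633] → run G
t=17: vr[B=1536/263 C=1301/263 F=3072/655] → run F
t=18: vr[B=1536/263 C=1301/263 F=4096/655] → run C
t=19: vr[B=1536/263 C=1564/263 F=4096/655] → run B
t=20: vr[C=1564/263 F=4096/655] → run C
t=21: vr[F=4096/655] → run F
t=22: vr[F=1024/131] → run F
t=23: vr[F=6144/655] → run F
t=24: (idle)
t=25: (idle)
t=26: (idle)
t=27: (idle)
t=28: (idle)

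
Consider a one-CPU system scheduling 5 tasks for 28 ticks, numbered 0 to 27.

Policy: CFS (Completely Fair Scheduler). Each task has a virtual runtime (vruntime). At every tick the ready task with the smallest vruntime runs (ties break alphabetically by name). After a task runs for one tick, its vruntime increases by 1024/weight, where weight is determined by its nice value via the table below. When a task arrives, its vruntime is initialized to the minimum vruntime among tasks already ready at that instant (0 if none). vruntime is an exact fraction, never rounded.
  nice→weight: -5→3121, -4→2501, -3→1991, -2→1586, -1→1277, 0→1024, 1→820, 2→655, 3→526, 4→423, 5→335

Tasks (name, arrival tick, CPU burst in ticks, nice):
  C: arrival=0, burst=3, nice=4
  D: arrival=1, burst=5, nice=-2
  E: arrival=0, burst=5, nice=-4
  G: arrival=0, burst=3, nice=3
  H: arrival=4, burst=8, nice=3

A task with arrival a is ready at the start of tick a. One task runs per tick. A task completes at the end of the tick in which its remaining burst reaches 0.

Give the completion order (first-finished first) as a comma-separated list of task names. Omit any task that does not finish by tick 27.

completion order = E, D, G, C, H

t=0: vr[C=0 E=0 G=0] → run C
t=1: vr[C=1024/423 D=0 E=0 G=0] → run D
t=2: vr[C=1024/423 D=512/793 E=0 G=0] → run E
t=3: vr[C=1024/423 D=512/793 E=1024/2501 G=0] → run G
t=4: vr[C=1024/423 D=512/793 E=1024/2501 G=512/263 H=1024/2501] → run E
t=5: vr[C=1024/423 D=512/793 E=2048/2501 G=512/263 H=1024/2501] → run H
t=6: vr[C=1024/423 D=512/793 E=2048/2501 G=512/263 H=1549824/657763] → run D
t=7: vr[C=1024/423 D=1024/793 E=2048/2501 G=512/263 H=1549824/657763] → run E
t=8: vr[C=1024/423 D=1024/793 E=3072/2501 G=512/263 H=1549824/657763] → run E
t=9: vr[C=1024/423 D=1024/793 E=4096/2501 G=512/263 H=1549824/657763] → run D
t=10: vr[C=1024/423 D=1536/793 E=4096/2501 G=512/263 H=1549824/657763] → run E
t=11: vr[C=1024/423 D=1536/793 G=512/263 H=1549824/657763] → run D
t=12: vr[C=1024/423 D=2048/793 G=512/263 H=1549824/657763] → run G
t=13: vr[C=1024/423 D=2048/793 G=1024/263 H=1549824/657763] → run H
t=14: vr[C=1024/423 D=2048/793 G=1024/263 H=2830336/657763] → run C
t=15: vr[C=2048/423 D=2048/793 G=1024/263 H=2830336/657763] → run D
t=16: vr[C=2048/423 G=1024/263 H=2830336/657763] → run G
t=17: vr[C=2048/423 H=2830336/657763] → run H
t=18: vr[C=2048/423 H=4110848/657763] → run C
t=19: vr[H=4110848/657763] → run H
t=20: vr[H=5391360/657763] → run H
t=21: vr[H=6671872/657763] → run H
t=22: vr[H=7952384/657763] → run H
t=23: vr[H=9232896/657763] → run H
t=24: (idle)
t=25: (idle)
t=26: (idle)
t=27: (idle)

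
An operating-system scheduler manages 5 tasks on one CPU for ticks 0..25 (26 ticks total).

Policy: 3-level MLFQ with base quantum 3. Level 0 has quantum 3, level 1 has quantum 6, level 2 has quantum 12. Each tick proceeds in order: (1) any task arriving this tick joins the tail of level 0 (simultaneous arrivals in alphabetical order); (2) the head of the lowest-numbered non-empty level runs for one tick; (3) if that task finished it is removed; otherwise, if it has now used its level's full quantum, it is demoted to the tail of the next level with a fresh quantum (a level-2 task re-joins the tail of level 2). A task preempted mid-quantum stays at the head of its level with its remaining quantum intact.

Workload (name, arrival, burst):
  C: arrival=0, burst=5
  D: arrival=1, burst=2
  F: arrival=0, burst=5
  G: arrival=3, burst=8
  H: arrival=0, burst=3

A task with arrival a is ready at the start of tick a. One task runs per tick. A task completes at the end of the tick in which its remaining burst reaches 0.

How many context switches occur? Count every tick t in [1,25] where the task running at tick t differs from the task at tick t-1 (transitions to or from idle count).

t=0: L0/L1/L2 = CFH/-/- → run C
t=1: L0/L1/L2 = CFHD/-/- → run C
t=2: L0/L1/L2 = CFHD/-/- → run C
t=3: L0/L1/L2 = FHDG/C/- → run F
t=4: L0/L1/L2 = FHDG/C/- → run F
t=5: L0/L1/L2 = FHDG/C/- → run F
t=6: L0/L1/L2 = HDG/CF/- → run H
t=7: L0/L1/L2 = HDG/CF/- → run H
t=8: L0/L1/L2 = HDG/CF/- → run H
t=9: L0/L1/L2 = DG/CF/- → run D
t=10: L0/L1/L2 = DG/CF/- → run D
t=11: L0/L1/L2 = G/CF/- → run G
t=12: L0/L1/L2 = G/CF/- → run G
t=13: L0/L1/L2 = G/CF/- → run G
t=14: L0/L1/L2 = -/CFG/- → run C
t=15: L0/L1/L2 = -/CFG/- → run C
t=16: L0/L1/L2 = -/FG/- → run F
t=17: L0/L1/L2 = -/FG/- → run F
t=18: L0/L1/L2 = -/G/- → run G
t=19: L0/L1/L2 = -/G/- → run G
t=20: L0/L1/L2 = -/G/- → run G
t=21: L0/L1/L2 = -/G/- → run G
t=22: L0/L1/L2 = -/G/- → run G
t=23: (idle)
t=24: (idle)
t=25: (idle)

context switches = 8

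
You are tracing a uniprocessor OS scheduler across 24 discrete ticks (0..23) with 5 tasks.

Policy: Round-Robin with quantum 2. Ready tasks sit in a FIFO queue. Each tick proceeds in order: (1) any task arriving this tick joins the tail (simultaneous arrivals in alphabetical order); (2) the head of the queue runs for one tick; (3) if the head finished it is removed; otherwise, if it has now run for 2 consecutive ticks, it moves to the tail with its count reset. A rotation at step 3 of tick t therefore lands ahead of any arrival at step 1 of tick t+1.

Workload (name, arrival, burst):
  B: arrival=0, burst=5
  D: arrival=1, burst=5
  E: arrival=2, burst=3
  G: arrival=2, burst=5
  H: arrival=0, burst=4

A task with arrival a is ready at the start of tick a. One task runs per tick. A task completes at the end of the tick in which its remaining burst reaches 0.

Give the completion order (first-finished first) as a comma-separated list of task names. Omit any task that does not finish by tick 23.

t=0: queue=[B,H] q_used=0 → run B
t=1: queue=[B,H,D] q_used=1 → run B
t=2: queue=[H,D,B,E,G] q_used=0 → run H
t=3: queue=[H,D,B,E,G] q_used=1 → run H
t=4: queue=[D,B,E,G,H] q_used=0 → run D
t=5: queue=[D,B,E,G,H] q_used=1 → run D
t=6: queue=[B,E,G,H,D] q_used=0 → run B
t=7: queue=[B,E,G,H,D] q_used=1 → run B
t=8: queue=[E,G,H,D,B] q_used=0 → run E
t=9: queue=[E,G,H,D,B] q_used=1 → run E
t=10: queue=[G,H,D,B,E] q_used=0 → run G
t=11: queue=[G,H,D,B,E] q_used=1 → run G
t=12: queue=[H,D,B,E,G] q_used=0 → run H
t=13: queue=[H,D,B,E,G] q_used=1 → run H
t=14: queue=[D,B,E,G] q_used=0 → run D
t=15: queue=[D,B,E,G] q_used=1 → run D
t=16: queue=[B,E,G,D] q_used=0 → run B
t=17: queue=[E,G,D] q_used=0 → run E
t=18: queue=[G,D] q_used=0 → run G
t=19: queue=[G,D] q_used=1 → run G
t=20: queue=[D,G] q_used=0 → run D
t=21: queue=[G] q_used=0 → run G
t=22: (idle)
t=23: (idle)

completion order = H, B, E, D, G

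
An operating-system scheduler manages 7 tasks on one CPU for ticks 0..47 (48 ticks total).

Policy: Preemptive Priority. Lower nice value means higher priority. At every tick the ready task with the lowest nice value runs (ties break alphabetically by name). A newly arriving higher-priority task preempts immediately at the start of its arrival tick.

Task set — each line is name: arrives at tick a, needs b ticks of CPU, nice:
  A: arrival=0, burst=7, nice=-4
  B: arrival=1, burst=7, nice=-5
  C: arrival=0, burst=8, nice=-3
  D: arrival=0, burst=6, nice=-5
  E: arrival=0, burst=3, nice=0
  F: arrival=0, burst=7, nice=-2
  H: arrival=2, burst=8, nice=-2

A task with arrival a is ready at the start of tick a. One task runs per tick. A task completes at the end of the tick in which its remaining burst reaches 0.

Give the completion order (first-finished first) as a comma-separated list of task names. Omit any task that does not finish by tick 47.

completion order = B, D, A, C, F, H, E

t=0: ready={A,C,D,E,F} → run D
t=1: ready={A,B,C,D,E,F} → run B
t=2: ready={A,B,C,D,E,F,H} → run B
t=3: ready={A,B,C,D,E,F,H} → run B
t=4: ready={A,B,C,D,E,F,H} → run B
t=5: ready={A,B,C,D,E,F,H} → run B
t=6: ready={A,B,C,D,E,F,H} → run B
t=7: ready={A,B,C,D,E,F,H} → run B
t=8: ready={A,C,D,E,F,H} → run D
t=9: ready={A,C,D,E,F,H} → run D
t=10: ready={A,C,D,E,F,H} → run D
t=11: ready={A,C,D,E,F,H} → run D
t=12: ready={A,C,D,E,F,H} → run D
t=13: ready={A,C,E,F,H} → run A
t=14: ready={A,C,E,F,H} → run A
t=15: ready={A,C,E,F,H} → run A
t=16: ready={A,C,E,F,H} → run A
t=17: ready={A,C,E,F,H} → run A
t=18: ready={A,C,E,F,H} → run A
t=19: ready={A,C,E,F,H} → run A
t=20: ready={C,E,F,H} → run C
t=21: ready={C,E,F,H} → run C
t=22: ready={C,E,F,H} → run C
t=23: ready={C,E,F,H} → run C
t=24: ready={C,E,F,H} → run C
t=25: ready={C,E,F,H} → run C
t=26: ready={C,E,F,H} → run C
t=27: ready={C,E,F,H} → run C
t=28: ready={E,F,H} → run F
t=29: ready={E,F,H} → run F
t=30: ready={E,F,H} → run F
t=31: ready={E,F,H} → run F
t=32: ready={E,F,H} → run F
t=33: ready={E,F,H} → run F
t=34: ready={E,F,H} → run F
t=35: ready={E,H} → run H
t=36: ready={E,H} → run H
t=37: ready={E,H} → run H
t=38: ready={E,H} → run H
t=39: ready={E,H} → run H
t=40: ready={E,H} → run H
t=41: ready={E,H} → run H
t=42: ready={E,H} → run H
t=43: ready={E} → run E
t=44: ready={E} → run E
t=45: ready={E} → run E
t=46: (idle)
t=47: (idle)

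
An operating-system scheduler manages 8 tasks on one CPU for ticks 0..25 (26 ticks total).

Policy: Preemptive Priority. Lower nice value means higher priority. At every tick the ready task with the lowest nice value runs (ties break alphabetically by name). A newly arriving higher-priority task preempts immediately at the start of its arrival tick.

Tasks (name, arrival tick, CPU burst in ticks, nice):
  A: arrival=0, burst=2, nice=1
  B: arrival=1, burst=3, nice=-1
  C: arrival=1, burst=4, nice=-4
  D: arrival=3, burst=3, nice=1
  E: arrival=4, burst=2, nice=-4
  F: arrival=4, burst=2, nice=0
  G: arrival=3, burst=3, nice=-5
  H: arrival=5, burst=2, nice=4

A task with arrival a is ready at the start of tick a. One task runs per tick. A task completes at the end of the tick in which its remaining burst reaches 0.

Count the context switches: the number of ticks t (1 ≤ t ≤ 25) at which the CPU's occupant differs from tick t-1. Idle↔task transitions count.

t=0: ready={A} → run A
t=1: ready={A,B,C} → run C
t=2: ready={A,B,C} → run C
t=3: ready={A,B,C,D,G} → run G
t=4: ready={A,B,C,D,E,F,G} → run G
t=5: ready={A,B,C,D,E,F,G,H} → run G
t=6: ready={A,B,C,D,E,F,H} → run C
t=7: ready={A,B,C,D,E,F,H} → run C
t=8: ready={A,B,D,E,F,H} → run E
t=9: ready={A,B,D,E,F,H} → run E
t=10: ready={A,B,D,F,H} → run B
t=11: ready={A,B,D,F,H} → run B
t=12: ready={A,B,D,F,H} → run B
t=13: ready={A,D,F,H} → run F
t=14: ready={A,D,F,H} → run F
t=15: ready={A,D,H} → run A
t=16: ready={D,H} → run D
t=17: ready={D,H} → run D
t=18: ready={D,H} → run D
t=19: ready={H} → run H
t=20: ready={H} → run H
t=21: (idle)
t=22: (idle)
t=23: (idle)
t=24: (idle)
t=25: (idle)

context switches = 10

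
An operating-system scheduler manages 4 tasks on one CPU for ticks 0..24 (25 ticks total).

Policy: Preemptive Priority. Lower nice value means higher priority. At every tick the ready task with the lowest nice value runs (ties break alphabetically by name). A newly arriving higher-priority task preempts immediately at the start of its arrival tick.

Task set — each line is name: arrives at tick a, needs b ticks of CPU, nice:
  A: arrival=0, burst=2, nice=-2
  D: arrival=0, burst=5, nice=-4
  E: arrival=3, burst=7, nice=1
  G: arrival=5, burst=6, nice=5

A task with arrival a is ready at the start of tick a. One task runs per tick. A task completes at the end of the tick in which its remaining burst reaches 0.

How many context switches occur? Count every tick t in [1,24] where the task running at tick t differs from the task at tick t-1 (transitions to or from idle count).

context switches = 4

t=0: ready={A,D} → run D
t=1: ready={A,D} → run D
t=2: ready={A,D} → run D
t=3: ready={A,D,E} → run D
t=4: ready={A,D,E} → run D
t=5: ready={A,E,G} → run A
t=6: ready={A,E,G} → run A
t=7: ready={E,G} → run E
t=8: ready={E,G} → run E
t=9: ready={E,G} → run E
t=10: ready={E,G} → run E
t=11: ready={E,G} → run E
t=12: ready={E,G} → run E
t=13: ready={E,G} → run E
t=14: ready={G} → run G
t=15: ready={G} → run G
t=16: ready={G} → run G
t=17: ready={G} → run G
t=18: ready={G} → run G
t=19: ready={G} → run G
t=20: (idle)
t=21: (idle)
t=22: (idle)
t=23: (idle)
t=24: (idle)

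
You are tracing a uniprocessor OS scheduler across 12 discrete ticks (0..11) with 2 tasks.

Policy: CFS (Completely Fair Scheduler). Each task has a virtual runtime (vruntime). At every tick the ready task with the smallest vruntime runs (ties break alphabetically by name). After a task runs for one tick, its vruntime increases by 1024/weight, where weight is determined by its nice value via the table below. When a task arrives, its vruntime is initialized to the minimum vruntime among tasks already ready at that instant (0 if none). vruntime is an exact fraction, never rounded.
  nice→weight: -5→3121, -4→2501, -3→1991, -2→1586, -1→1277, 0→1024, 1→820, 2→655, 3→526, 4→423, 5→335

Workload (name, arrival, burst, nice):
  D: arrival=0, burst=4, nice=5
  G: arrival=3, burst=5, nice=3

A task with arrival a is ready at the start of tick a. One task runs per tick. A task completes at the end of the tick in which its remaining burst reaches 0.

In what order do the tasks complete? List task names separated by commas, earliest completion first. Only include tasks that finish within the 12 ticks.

t=0: vr[D=0] → run D
t=1: vr[D=1024/335] → run D
t=2: vr[D=2048/335] → run D
t=3: vr[D=3072/335 G=3072/335] → run D
t=4: vr[G=3072/335] → run G
t=5: vr[G=979456/88105] → run G
t=6: vr[G=1150976/88105] → run G
t=7: vr[G=1322496/88105] → run G
t=8: vr[G=1494016/88105] → run G
t=9: (idle)
t=10: (idle)
t=11: (idle)

completion order = D, G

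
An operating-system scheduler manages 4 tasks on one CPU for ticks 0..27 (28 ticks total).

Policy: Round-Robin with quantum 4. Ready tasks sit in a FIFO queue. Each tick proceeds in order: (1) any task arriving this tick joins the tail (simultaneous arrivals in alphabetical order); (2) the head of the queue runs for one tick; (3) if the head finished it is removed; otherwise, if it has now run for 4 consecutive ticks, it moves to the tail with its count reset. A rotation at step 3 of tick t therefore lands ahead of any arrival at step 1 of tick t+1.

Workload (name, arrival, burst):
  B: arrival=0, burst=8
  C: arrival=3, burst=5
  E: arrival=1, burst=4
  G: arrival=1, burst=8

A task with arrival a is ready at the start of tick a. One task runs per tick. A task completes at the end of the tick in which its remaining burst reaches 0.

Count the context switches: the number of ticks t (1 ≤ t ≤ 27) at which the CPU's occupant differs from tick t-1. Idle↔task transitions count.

t=0: queue=[B] q_used=0 → run B
t=1: queue=[B,E,G] q_used=1 → run B
t=2: queue=[B,E,G] q_used=2 → run B
t=3: queue=[B,E,G,C] q_used=3 → run B
t=4: queue=[E,G,C,B] q_used=0 → run E
t=5: queue=[E,G,C,B] q_used=1 → run E
t=6: queue=[E,G,C,B] q_used=2 → run E
t=7: queue=[E,G,C,B] q_used=3 → run E
t=8: queue=[G,C,B] q_used=0 → run G
t=9: queue=[G,C,B] q_used=1 → run G
t=10: queue=[G,C,B] q_used=2 → run G
t=11: queue=[G,C,B] q_used=3 → run G
t=12: queue=[C,B,G] q_used=0 → run C
t=13: queue=[C,B,G] q_used=1 → run C
t=14: queue=[C,B,G] q_used=2 → run C
t=15: queue=[C,B,G] q_used=3 → run C
t=16: queue=[B,G,C] q_used=0 → run B
t=17: queue=[B,G,C] q_used=1 → run B
t=18: queue=[B,G,C] q_used=2 → run B
t=19: queue=[B,G,C] q_used=3 → run B
t=20: queue=[G,C] q_used=0 → run G
t=21: queue=[G,C] q_used=1 → run G
t=22: queue=[G,C] q_used=2 → run G
t=23: queue=[G,C] q_used=3 → run G
t=24: queue=[C] q_used=0 → run C
t=25: (idle)
t=26: (idle)
t=27: (idle)

context switches = 7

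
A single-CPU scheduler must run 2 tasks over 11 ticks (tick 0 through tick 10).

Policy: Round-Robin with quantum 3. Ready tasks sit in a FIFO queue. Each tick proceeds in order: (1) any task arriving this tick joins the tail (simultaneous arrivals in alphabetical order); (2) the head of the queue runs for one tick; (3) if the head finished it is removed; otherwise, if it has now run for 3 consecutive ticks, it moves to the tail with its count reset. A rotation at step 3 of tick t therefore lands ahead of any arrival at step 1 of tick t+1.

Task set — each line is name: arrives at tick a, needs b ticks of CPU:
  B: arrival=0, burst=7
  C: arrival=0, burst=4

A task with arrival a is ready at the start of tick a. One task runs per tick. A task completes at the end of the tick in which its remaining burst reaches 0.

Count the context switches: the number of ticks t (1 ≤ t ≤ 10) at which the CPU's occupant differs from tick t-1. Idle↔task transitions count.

t=0: queue=[B,C] q_used=0 → run B
t=1: queue=[B,C] q_used=1 → run B
t=2: queue=[B,C] q_used=2 → run B
t=3: queue=[C,B] q_used=0 → run C
t=4: queue=[C,B] q_used=1 → run C
t=5: queue=[C,B] q_used=2 → run C
t=6: queue=[B,C] q_used=0 → run B
t=7: queue=[B,C] q_used=1 → run B
t=8: queue=[B,C] q_used=2 → run B
t=9: queue=[C,B] q_used=0 → run C
t=10: queue=[B] q_used=0 → run B

context switches = 4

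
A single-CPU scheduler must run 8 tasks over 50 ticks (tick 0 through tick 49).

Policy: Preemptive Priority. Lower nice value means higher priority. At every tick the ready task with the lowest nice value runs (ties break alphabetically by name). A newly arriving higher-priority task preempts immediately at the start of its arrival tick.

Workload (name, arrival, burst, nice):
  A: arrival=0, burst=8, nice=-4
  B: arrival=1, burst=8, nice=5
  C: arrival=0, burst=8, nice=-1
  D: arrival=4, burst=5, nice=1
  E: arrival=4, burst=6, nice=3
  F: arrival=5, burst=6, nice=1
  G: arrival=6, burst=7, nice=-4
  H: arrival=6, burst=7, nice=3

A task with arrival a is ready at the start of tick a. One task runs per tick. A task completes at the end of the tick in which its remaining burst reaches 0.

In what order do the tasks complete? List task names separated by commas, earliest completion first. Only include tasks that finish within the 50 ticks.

completion order = A, G, C, D, F, E, H

t=0: ready={A,C} → run A
t=1: ready={A,B,C} → run A
t=2: ready={A,B,C} → run A
t=3: ready={A,B,C} → run A
t=4: ready={A,B,C,D,E} → run A
t=5: ready={A,B,C,D,E,F} → run A
t=6: ready={A,B,C,D,E,F,G,H} → run A
t=7: ready={A,B,C,D,E,F,G,H} → run A
t=8: ready={B,C,D,E,F,G,H} → run G
t=9: ready={B,C,D,E,F,G,H} → run G
t=10: ready={B,C,D,E,F,G,H} → run G
t=11: ready={B,C,D,E,F,G,H} → run G
t=12: ready={B,C,D,E,F,G,H} → run G
t=13: ready={B,C,D,E,F,G,H} → run G
t=14: ready={B,C,D,E,F,G,H} → run G
t=15: ready={B,C,D,E,F,H} → run C
t=16: ready={B,C,D,E,F,H} → run C
t=17: ready={B,C,D,E,F,H} → run C
t=18: ready={B,C,D,E,F,H} → run C
t=19: ready={B,C,D,E,F,H} → run C
t=20: ready={B,C,D,E,F,H} → run C
t=21: ready={B,C,D,E,F,H} → run C
t=22: ready={B,C,D,E,F,H} → run C
t=23: ready={B,D,E,F,H} → run D
t=24: ready={B,D,E,F,H} → run D
t=25: ready={B,D,E,F,H} → run D
t=26: ready={B,D,E,F,H} → run D
t=27: ready={B,D,E,F,H} → run D
t=28: ready={B,E,F,H} → run F
t=29: ready={B,E,F,H} → run F
t=30: ready={B,E,F,H} → run F
t=31: ready={B,E,F,H} → run F
t=32: ready={B,E,F,H} → run F
t=33: ready={B,E,F,H} → run F
t=34: ready={B,E,H} → run E
t=35: ready={B,E,H} → run E
t=36: ready={B,E,H} → run E
t=37: ready={B,E,H} → run E
t=38: ready={B,E,H} → run E
t=39: ready={B,E,H} → run E
t=40: ready={B,H} → run H
t=41: ready={B,H} → run H
t=42: ready={B,H} → run H
t=43: ready={B,H} → run H
t=44: ready={B,H} → run H
t=45: ready={B,H} → run H
t=46: ready={B,H} → run H
t=47: ready={B} → run B
t=48: ready={B} → run B
t=49: ready={B} → run B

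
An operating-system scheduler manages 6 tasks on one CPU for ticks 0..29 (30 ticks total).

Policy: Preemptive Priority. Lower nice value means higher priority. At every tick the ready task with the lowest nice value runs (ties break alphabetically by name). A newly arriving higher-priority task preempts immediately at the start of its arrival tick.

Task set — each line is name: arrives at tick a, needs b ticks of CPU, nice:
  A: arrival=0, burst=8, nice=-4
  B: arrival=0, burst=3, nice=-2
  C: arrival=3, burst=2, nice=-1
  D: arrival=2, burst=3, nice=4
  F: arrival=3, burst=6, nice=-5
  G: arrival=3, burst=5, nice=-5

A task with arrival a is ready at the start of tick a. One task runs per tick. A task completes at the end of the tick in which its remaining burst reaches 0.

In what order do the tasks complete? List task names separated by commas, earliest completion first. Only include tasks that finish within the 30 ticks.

t=0: ready={A,B} → run A
t=1: ready={A,B} → run A
t=2: ready={A,B,D} → run A
t=3: ready={A,B,C,D,F,G} → run F
t=4: ready={A,B,C,D,F,G} → run F
t=5: ready={A,B,C,D,F,G} → run F
t=6: ready={A,B,C,D,F,G} → run F
t=7: ready={A,B,C,D,F,G} → run F
t=8: ready={A,B,C,D,F,G} → run F
t=9: ready={A,B,C,D,G} → run G
t=10: ready={A,B,C,D,G} → run G
t=11: ready={A,B,C,D,G} → run G
t=12: ready={A,B,C,D,G} → run G
t=13: ready={A,B,C,D,G} → run G
t=14: ready={A,B,C,D} → run A
t=15: ready={A,B,C,D} → run A
t=16: ready={A,B,C,D} → run A
t=17: ready={A,B,C,D} → run A
t=18: ready={A,B,C,D} → run A
t=19: ready={B,C,D} → run B
t=20: ready={B,C,D} → run B
t=21: ready={B,C,D} → run B
t=22: ready={C,D} → run C
t=23: ready={C,D} → run C
t=24: ready={D} → run D
t=25: ready={D} → run D
t=26: ready={D} → run D
t=27: (idle)
t=28: (idle)
t=29: (idle)

completion order = F, G, A, B, C, D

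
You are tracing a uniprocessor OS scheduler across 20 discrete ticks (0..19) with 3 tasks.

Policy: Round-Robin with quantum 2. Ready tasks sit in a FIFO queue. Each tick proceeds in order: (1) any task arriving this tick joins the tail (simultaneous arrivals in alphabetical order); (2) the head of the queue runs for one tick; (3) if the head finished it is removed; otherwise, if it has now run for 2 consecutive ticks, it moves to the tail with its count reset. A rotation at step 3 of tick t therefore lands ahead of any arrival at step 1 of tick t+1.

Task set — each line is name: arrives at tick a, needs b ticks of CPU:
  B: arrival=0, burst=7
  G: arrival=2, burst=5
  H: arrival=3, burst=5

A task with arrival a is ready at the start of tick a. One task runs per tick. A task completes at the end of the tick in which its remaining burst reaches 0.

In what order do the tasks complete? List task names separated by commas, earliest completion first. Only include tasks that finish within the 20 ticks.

t=0: queue=[B] q_used=0 → run B
t=1: queue=[B] q_used=1 → run B
t=2: queue=[B,G] q_used=0 → run B
t=3: queue=[B,G,H] q_used=1 → run B
t=4: queue=[G,H,B] q_used=0 → run G
t=5: queue=[G,H,B] q_used=1 → run G
t=6: queue=[H,B,G] q_used=0 → run H
t=7: queue=[H,B,G] q_used=1 → run H
t=8: queue=[B,G,H] q_used=0 → run B
t=9: queue=[B,G,H] q_used=1 → run B
t=10: queue=[G,H,B] q_used=0 → run G
t=11: queue=[G,H,B] q_used=1 → run G
t=12: queue=[H,B,G] q_used=0 → run H
t=13: queue=[H,B,G] q_used=1 → run H
t=14: queue=[B,G,H] q_used=0 → run B
t=15: queue=[G,H] q_used=0 → run G
t=16: queue=[H] q_used=0 → run H
t=17: (idle)
t=18: (idle)
t=19: (idle)

completion order = B, G, H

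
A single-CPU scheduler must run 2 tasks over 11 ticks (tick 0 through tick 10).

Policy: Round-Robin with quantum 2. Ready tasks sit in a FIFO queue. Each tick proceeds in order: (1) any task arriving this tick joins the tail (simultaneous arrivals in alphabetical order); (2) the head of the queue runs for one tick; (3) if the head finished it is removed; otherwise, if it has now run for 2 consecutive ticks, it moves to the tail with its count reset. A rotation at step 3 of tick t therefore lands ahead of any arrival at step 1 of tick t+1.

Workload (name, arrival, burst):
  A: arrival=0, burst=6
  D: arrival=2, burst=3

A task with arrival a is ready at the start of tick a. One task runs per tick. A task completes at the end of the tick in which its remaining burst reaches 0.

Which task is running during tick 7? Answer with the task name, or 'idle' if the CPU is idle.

running at tick 7 = A

t=0: queue=[A] q_used=0 → run A
t=1: queue=[A] q_used=1 → run A
t=2: queue=[A,D] q_used=0 → run A
t=3: queue=[A,D] q_used=1 → run A
t=4: queue=[D,A] q_used=0 → run D
t=5: queue=[D,A] q_used=1 → run D
t=6: queue=[A,D] q_used=0 → run A
t=7: queue=[A,D] q_used=1 → run A
t=8: queue=[D] q_used=0 → run D
t=9: (idle)
t=10: (idle)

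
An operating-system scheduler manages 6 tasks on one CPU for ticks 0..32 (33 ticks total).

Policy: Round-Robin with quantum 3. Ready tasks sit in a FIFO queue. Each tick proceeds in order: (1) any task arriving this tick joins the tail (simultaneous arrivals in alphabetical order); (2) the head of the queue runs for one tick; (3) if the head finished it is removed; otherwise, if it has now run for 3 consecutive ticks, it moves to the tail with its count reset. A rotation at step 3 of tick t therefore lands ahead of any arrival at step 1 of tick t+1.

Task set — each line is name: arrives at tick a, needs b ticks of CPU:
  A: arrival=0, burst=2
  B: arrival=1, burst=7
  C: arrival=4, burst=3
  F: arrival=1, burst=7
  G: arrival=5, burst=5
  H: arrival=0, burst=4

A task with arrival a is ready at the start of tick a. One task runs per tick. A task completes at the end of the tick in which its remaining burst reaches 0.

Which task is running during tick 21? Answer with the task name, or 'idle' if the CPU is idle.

running at tick 21 = F

t=0: queue=[A,H] q_used=0 → run A
t=1: queue=[A,H,B,F] q_used=1 → run A
t=2: queue=[H,B,F] q_used=0 → run H
t=3: queue=[H,B,F] q_used=1 → run H
t=4: queue=[H,B,F,C] q_used=2 → run H
t=5: queue=[B,F,C,H,G] q_used=0 → run B
t=6: queue=[B,F,C,H,G] q_used=1 → run B
t=7: queue=[B,F,C,H,G] q_used=2 → run B
t=8: queue=[F,C,H,G,B] q_used=0 → run F
t=9: queue=[F,C,H,G,B] q_used=1 → run F
t=10: queue=[F,C,H,G,B] q_used=2 → run F
t=11: queue=[C,H,G,B,F] q_used=0 → run C
t=12: queue=[C,H,G,B,F] q_used=1 → run C
t=13: queue=[C,H,G,B,F] q_used=2 → run C
t=14: queue=[H,G,B,F] q_used=0 → run H
t=15: queue=[G,B,F] q_used=0 → run G
t=16: queue=[G,B,F] q_used=1 → run G
t=17: queue=[G,B,F] q_used=2 → run G
t=18: queue=[B,F,G] q_used=0 → run B
t=19: queue=[B,F,G] q_used=1 → run B
t=20: queue=[B,F,G] q_used=2 → run B
t=21: queue=[F,G,B] q_used=0 → run F
t=22: queue=[F,G,B] q_used=1 → run F
t=23: queue=[F,G,B] q_used=2 → run F
t=24: queue=[G,B,F] q_used=0 → run G
t=25: queue=[G,B,F] q_used=1 → run G
t=26: queue=[B,F] q_used=0 → run B
t=27: queue=[F] q_used=0 → run F
t=28: (idle)
t=29: (idle)
t=30: (idle)
t=31: (idle)
t=32: (idle)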